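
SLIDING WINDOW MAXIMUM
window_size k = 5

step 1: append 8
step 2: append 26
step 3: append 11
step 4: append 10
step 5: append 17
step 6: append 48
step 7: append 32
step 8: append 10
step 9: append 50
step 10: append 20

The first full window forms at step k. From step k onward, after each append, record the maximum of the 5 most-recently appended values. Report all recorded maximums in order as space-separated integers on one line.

step 1: append 8 -> window=[8] (not full yet)
step 2: append 26 -> window=[8, 26] (not full yet)
step 3: append 11 -> window=[8, 26, 11] (not full yet)
step 4: append 10 -> window=[8, 26, 11, 10] (not full yet)
step 5: append 17 -> window=[8, 26, 11, 10, 17] -> max=26
step 6: append 48 -> window=[26, 11, 10, 17, 48] -> max=48
step 7: append 32 -> window=[11, 10, 17, 48, 32] -> max=48
step 8: append 10 -> window=[10, 17, 48, 32, 10] -> max=48
step 9: append 50 -> window=[17, 48, 32, 10, 50] -> max=50
step 10: append 20 -> window=[48, 32, 10, 50, 20] -> max=50

Answer: 26 48 48 48 50 50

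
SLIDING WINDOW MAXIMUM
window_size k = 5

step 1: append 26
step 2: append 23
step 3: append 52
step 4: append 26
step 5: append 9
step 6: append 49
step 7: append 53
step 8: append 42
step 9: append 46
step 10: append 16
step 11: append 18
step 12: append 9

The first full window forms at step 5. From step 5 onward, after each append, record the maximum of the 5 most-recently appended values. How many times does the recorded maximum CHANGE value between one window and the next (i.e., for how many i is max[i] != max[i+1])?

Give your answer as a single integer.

step 1: append 26 -> window=[26] (not full yet)
step 2: append 23 -> window=[26, 23] (not full yet)
step 3: append 52 -> window=[26, 23, 52] (not full yet)
step 4: append 26 -> window=[26, 23, 52, 26] (not full yet)
step 5: append 9 -> window=[26, 23, 52, 26, 9] -> max=52
step 6: append 49 -> window=[23, 52, 26, 9, 49] -> max=52
step 7: append 53 -> window=[52, 26, 9, 49, 53] -> max=53
step 8: append 42 -> window=[26, 9, 49, 53, 42] -> max=53
step 9: append 46 -> window=[9, 49, 53, 42, 46] -> max=53
step 10: append 16 -> window=[49, 53, 42, 46, 16] -> max=53
step 11: append 18 -> window=[53, 42, 46, 16, 18] -> max=53
step 12: append 9 -> window=[42, 46, 16, 18, 9] -> max=46
Recorded maximums: 52 52 53 53 53 53 53 46
Changes between consecutive maximums: 2

Answer: 2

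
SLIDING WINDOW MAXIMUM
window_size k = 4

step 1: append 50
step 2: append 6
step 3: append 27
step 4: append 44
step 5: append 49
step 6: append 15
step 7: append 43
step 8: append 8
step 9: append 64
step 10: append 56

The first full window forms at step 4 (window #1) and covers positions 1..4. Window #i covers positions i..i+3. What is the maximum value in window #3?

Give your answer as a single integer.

step 1: append 50 -> window=[50] (not full yet)
step 2: append 6 -> window=[50, 6] (not full yet)
step 3: append 27 -> window=[50, 6, 27] (not full yet)
step 4: append 44 -> window=[50, 6, 27, 44] -> max=50
step 5: append 49 -> window=[6, 27, 44, 49] -> max=49
step 6: append 15 -> window=[27, 44, 49, 15] -> max=49
Window #3 max = 49

Answer: 49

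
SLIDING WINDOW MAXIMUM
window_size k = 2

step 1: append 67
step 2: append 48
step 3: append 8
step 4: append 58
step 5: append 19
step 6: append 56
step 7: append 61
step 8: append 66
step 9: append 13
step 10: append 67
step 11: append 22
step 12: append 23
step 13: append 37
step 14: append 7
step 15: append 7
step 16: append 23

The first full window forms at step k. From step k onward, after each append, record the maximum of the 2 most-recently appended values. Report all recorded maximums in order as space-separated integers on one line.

Answer: 67 48 58 58 56 61 66 66 67 67 23 37 37 7 23

Derivation:
step 1: append 67 -> window=[67] (not full yet)
step 2: append 48 -> window=[67, 48] -> max=67
step 3: append 8 -> window=[48, 8] -> max=48
step 4: append 58 -> window=[8, 58] -> max=58
step 5: append 19 -> window=[58, 19] -> max=58
step 6: append 56 -> window=[19, 56] -> max=56
step 7: append 61 -> window=[56, 61] -> max=61
step 8: append 66 -> window=[61, 66] -> max=66
step 9: append 13 -> window=[66, 13] -> max=66
step 10: append 67 -> window=[13, 67] -> max=67
step 11: append 22 -> window=[67, 22] -> max=67
step 12: append 23 -> window=[22, 23] -> max=23
step 13: append 37 -> window=[23, 37] -> max=37
step 14: append 7 -> window=[37, 7] -> max=37
step 15: append 7 -> window=[7, 7] -> max=7
step 16: append 23 -> window=[7, 23] -> max=23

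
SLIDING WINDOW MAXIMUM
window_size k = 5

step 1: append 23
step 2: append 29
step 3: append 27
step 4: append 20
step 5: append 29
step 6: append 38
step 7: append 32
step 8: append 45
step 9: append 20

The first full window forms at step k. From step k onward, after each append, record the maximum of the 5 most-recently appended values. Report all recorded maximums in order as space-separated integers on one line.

step 1: append 23 -> window=[23] (not full yet)
step 2: append 29 -> window=[23, 29] (not full yet)
step 3: append 27 -> window=[23, 29, 27] (not full yet)
step 4: append 20 -> window=[23, 29, 27, 20] (not full yet)
step 5: append 29 -> window=[23, 29, 27, 20, 29] -> max=29
step 6: append 38 -> window=[29, 27, 20, 29, 38] -> max=38
step 7: append 32 -> window=[27, 20, 29, 38, 32] -> max=38
step 8: append 45 -> window=[20, 29, 38, 32, 45] -> max=45
step 9: append 20 -> window=[29, 38, 32, 45, 20] -> max=45

Answer: 29 38 38 45 45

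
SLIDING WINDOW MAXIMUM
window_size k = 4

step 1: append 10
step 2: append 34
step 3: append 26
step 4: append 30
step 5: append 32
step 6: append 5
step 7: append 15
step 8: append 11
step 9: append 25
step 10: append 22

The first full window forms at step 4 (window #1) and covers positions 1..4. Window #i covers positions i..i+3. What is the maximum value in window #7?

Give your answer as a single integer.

Answer: 25

Derivation:
step 1: append 10 -> window=[10] (not full yet)
step 2: append 34 -> window=[10, 34] (not full yet)
step 3: append 26 -> window=[10, 34, 26] (not full yet)
step 4: append 30 -> window=[10, 34, 26, 30] -> max=34
step 5: append 32 -> window=[34, 26, 30, 32] -> max=34
step 6: append 5 -> window=[26, 30, 32, 5] -> max=32
step 7: append 15 -> window=[30, 32, 5, 15] -> max=32
step 8: append 11 -> window=[32, 5, 15, 11] -> max=32
step 9: append 25 -> window=[5, 15, 11, 25] -> max=25
step 10: append 22 -> window=[15, 11, 25, 22] -> max=25
Window #7 max = 25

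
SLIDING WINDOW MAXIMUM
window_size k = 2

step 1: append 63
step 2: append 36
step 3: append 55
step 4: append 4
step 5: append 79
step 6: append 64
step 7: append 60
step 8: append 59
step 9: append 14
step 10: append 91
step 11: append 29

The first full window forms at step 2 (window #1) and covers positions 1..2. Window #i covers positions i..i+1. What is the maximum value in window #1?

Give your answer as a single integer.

Answer: 63

Derivation:
step 1: append 63 -> window=[63] (not full yet)
step 2: append 36 -> window=[63, 36] -> max=63
Window #1 max = 63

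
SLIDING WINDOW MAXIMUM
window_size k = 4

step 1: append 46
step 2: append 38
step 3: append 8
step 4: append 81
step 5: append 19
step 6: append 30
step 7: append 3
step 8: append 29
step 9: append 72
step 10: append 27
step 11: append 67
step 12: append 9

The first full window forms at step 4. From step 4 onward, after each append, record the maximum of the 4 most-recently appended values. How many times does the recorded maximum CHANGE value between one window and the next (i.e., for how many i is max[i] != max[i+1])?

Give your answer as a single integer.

step 1: append 46 -> window=[46] (not full yet)
step 2: append 38 -> window=[46, 38] (not full yet)
step 3: append 8 -> window=[46, 38, 8] (not full yet)
step 4: append 81 -> window=[46, 38, 8, 81] -> max=81
step 5: append 19 -> window=[38, 8, 81, 19] -> max=81
step 6: append 30 -> window=[8, 81, 19, 30] -> max=81
step 7: append 3 -> window=[81, 19, 30, 3] -> max=81
step 8: append 29 -> window=[19, 30, 3, 29] -> max=30
step 9: append 72 -> window=[30, 3, 29, 72] -> max=72
step 10: append 27 -> window=[3, 29, 72, 27] -> max=72
step 11: append 67 -> window=[29, 72, 27, 67] -> max=72
step 12: append 9 -> window=[72, 27, 67, 9] -> max=72
Recorded maximums: 81 81 81 81 30 72 72 72 72
Changes between consecutive maximums: 2

Answer: 2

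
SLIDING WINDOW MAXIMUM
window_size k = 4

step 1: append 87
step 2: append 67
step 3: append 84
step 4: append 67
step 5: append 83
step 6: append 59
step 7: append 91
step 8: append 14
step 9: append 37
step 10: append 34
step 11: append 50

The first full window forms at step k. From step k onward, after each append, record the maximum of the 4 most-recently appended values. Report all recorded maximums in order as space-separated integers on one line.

Answer: 87 84 84 91 91 91 91 50

Derivation:
step 1: append 87 -> window=[87] (not full yet)
step 2: append 67 -> window=[87, 67] (not full yet)
step 3: append 84 -> window=[87, 67, 84] (not full yet)
step 4: append 67 -> window=[87, 67, 84, 67] -> max=87
step 5: append 83 -> window=[67, 84, 67, 83] -> max=84
step 6: append 59 -> window=[84, 67, 83, 59] -> max=84
step 7: append 91 -> window=[67, 83, 59, 91] -> max=91
step 8: append 14 -> window=[83, 59, 91, 14] -> max=91
step 9: append 37 -> window=[59, 91, 14, 37] -> max=91
step 10: append 34 -> window=[91, 14, 37, 34] -> max=91
step 11: append 50 -> window=[14, 37, 34, 50] -> max=50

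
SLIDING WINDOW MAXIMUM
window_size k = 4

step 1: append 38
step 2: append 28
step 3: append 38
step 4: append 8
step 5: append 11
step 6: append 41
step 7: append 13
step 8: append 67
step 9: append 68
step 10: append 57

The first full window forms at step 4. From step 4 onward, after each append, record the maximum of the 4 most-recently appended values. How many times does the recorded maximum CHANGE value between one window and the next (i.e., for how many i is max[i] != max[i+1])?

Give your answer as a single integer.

step 1: append 38 -> window=[38] (not full yet)
step 2: append 28 -> window=[38, 28] (not full yet)
step 3: append 38 -> window=[38, 28, 38] (not full yet)
step 4: append 8 -> window=[38, 28, 38, 8] -> max=38
step 5: append 11 -> window=[28, 38, 8, 11] -> max=38
step 6: append 41 -> window=[38, 8, 11, 41] -> max=41
step 7: append 13 -> window=[8, 11, 41, 13] -> max=41
step 8: append 67 -> window=[11, 41, 13, 67] -> max=67
step 9: append 68 -> window=[41, 13, 67, 68] -> max=68
step 10: append 57 -> window=[13, 67, 68, 57] -> max=68
Recorded maximums: 38 38 41 41 67 68 68
Changes between consecutive maximums: 3

Answer: 3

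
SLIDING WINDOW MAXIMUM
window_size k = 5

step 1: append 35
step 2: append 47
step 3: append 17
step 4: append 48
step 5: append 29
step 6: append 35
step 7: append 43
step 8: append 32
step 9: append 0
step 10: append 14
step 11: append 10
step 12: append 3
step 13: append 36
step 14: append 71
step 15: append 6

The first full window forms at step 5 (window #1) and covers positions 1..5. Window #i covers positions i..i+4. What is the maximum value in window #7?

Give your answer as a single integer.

Answer: 43

Derivation:
step 1: append 35 -> window=[35] (not full yet)
step 2: append 47 -> window=[35, 47] (not full yet)
step 3: append 17 -> window=[35, 47, 17] (not full yet)
step 4: append 48 -> window=[35, 47, 17, 48] (not full yet)
step 5: append 29 -> window=[35, 47, 17, 48, 29] -> max=48
step 6: append 35 -> window=[47, 17, 48, 29, 35] -> max=48
step 7: append 43 -> window=[17, 48, 29, 35, 43] -> max=48
step 8: append 32 -> window=[48, 29, 35, 43, 32] -> max=48
step 9: append 0 -> window=[29, 35, 43, 32, 0] -> max=43
step 10: append 14 -> window=[35, 43, 32, 0, 14] -> max=43
step 11: append 10 -> window=[43, 32, 0, 14, 10] -> max=43
Window #7 max = 43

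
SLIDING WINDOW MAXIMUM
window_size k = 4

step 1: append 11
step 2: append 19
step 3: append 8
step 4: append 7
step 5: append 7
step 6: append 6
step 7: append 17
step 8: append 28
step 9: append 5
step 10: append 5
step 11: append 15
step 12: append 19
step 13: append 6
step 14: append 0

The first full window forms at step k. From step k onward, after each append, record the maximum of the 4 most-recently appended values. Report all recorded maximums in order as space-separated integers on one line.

Answer: 19 19 8 17 28 28 28 28 19 19 19

Derivation:
step 1: append 11 -> window=[11] (not full yet)
step 2: append 19 -> window=[11, 19] (not full yet)
step 3: append 8 -> window=[11, 19, 8] (not full yet)
step 4: append 7 -> window=[11, 19, 8, 7] -> max=19
step 5: append 7 -> window=[19, 8, 7, 7] -> max=19
step 6: append 6 -> window=[8, 7, 7, 6] -> max=8
step 7: append 17 -> window=[7, 7, 6, 17] -> max=17
step 8: append 28 -> window=[7, 6, 17, 28] -> max=28
step 9: append 5 -> window=[6, 17, 28, 5] -> max=28
step 10: append 5 -> window=[17, 28, 5, 5] -> max=28
step 11: append 15 -> window=[28, 5, 5, 15] -> max=28
step 12: append 19 -> window=[5, 5, 15, 19] -> max=19
step 13: append 6 -> window=[5, 15, 19, 6] -> max=19
step 14: append 0 -> window=[15, 19, 6, 0] -> max=19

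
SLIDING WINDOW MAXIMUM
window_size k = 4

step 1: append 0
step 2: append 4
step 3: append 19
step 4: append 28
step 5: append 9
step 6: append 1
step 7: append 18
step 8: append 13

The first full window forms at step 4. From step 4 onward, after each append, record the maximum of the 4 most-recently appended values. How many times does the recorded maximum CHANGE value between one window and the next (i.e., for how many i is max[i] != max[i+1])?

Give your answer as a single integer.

Answer: 1

Derivation:
step 1: append 0 -> window=[0] (not full yet)
step 2: append 4 -> window=[0, 4] (not full yet)
step 3: append 19 -> window=[0, 4, 19] (not full yet)
step 4: append 28 -> window=[0, 4, 19, 28] -> max=28
step 5: append 9 -> window=[4, 19, 28, 9] -> max=28
step 6: append 1 -> window=[19, 28, 9, 1] -> max=28
step 7: append 18 -> window=[28, 9, 1, 18] -> max=28
step 8: append 13 -> window=[9, 1, 18, 13] -> max=18
Recorded maximums: 28 28 28 28 18
Changes between consecutive maximums: 1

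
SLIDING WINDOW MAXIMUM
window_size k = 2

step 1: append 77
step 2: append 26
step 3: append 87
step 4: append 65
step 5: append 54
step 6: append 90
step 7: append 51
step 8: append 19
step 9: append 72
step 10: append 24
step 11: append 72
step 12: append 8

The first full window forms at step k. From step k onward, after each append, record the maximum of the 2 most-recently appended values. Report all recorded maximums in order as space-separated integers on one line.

Answer: 77 87 87 65 90 90 51 72 72 72 72

Derivation:
step 1: append 77 -> window=[77] (not full yet)
step 2: append 26 -> window=[77, 26] -> max=77
step 3: append 87 -> window=[26, 87] -> max=87
step 4: append 65 -> window=[87, 65] -> max=87
step 5: append 54 -> window=[65, 54] -> max=65
step 6: append 90 -> window=[54, 90] -> max=90
step 7: append 51 -> window=[90, 51] -> max=90
step 8: append 19 -> window=[51, 19] -> max=51
step 9: append 72 -> window=[19, 72] -> max=72
step 10: append 24 -> window=[72, 24] -> max=72
step 11: append 72 -> window=[24, 72] -> max=72
step 12: append 8 -> window=[72, 8] -> max=72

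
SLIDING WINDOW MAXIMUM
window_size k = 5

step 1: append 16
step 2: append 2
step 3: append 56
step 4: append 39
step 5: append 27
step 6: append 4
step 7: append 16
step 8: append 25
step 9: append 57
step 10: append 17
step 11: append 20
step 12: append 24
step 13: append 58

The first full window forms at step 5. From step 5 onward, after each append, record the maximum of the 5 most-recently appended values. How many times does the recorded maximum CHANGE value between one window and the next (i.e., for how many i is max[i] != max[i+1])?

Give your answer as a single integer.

Answer: 3

Derivation:
step 1: append 16 -> window=[16] (not full yet)
step 2: append 2 -> window=[16, 2] (not full yet)
step 3: append 56 -> window=[16, 2, 56] (not full yet)
step 4: append 39 -> window=[16, 2, 56, 39] (not full yet)
step 5: append 27 -> window=[16, 2, 56, 39, 27] -> max=56
step 6: append 4 -> window=[2, 56, 39, 27, 4] -> max=56
step 7: append 16 -> window=[56, 39, 27, 4, 16] -> max=56
step 8: append 25 -> window=[39, 27, 4, 16, 25] -> max=39
step 9: append 57 -> window=[27, 4, 16, 25, 57] -> max=57
step 10: append 17 -> window=[4, 16, 25, 57, 17] -> max=57
step 11: append 20 -> window=[16, 25, 57, 17, 20] -> max=57
step 12: append 24 -> window=[25, 57, 17, 20, 24] -> max=57
step 13: append 58 -> window=[57, 17, 20, 24, 58] -> max=58
Recorded maximums: 56 56 56 39 57 57 57 57 58
Changes between consecutive maximums: 3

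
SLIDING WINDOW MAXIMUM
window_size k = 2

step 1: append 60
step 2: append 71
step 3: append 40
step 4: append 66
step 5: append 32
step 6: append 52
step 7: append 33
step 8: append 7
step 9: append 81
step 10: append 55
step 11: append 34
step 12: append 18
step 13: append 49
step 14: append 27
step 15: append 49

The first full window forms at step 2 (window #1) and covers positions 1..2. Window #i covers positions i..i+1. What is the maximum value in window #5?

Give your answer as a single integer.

step 1: append 60 -> window=[60] (not full yet)
step 2: append 71 -> window=[60, 71] -> max=71
step 3: append 40 -> window=[71, 40] -> max=71
step 4: append 66 -> window=[40, 66] -> max=66
step 5: append 32 -> window=[66, 32] -> max=66
step 6: append 52 -> window=[32, 52] -> max=52
Window #5 max = 52

Answer: 52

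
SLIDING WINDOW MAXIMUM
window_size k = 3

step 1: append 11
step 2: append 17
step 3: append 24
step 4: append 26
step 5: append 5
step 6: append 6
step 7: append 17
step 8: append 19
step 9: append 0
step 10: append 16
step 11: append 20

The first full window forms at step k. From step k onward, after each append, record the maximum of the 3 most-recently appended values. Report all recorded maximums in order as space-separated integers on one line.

step 1: append 11 -> window=[11] (not full yet)
step 2: append 17 -> window=[11, 17] (not full yet)
step 3: append 24 -> window=[11, 17, 24] -> max=24
step 4: append 26 -> window=[17, 24, 26] -> max=26
step 5: append 5 -> window=[24, 26, 5] -> max=26
step 6: append 6 -> window=[26, 5, 6] -> max=26
step 7: append 17 -> window=[5, 6, 17] -> max=17
step 8: append 19 -> window=[6, 17, 19] -> max=19
step 9: append 0 -> window=[17, 19, 0] -> max=19
step 10: append 16 -> window=[19, 0, 16] -> max=19
step 11: append 20 -> window=[0, 16, 20] -> max=20

Answer: 24 26 26 26 17 19 19 19 20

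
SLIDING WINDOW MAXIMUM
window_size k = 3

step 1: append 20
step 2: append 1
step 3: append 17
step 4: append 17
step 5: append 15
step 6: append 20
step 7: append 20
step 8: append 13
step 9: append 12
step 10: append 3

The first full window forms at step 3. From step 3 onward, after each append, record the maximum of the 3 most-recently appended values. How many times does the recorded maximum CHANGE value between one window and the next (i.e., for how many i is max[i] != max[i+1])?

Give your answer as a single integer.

step 1: append 20 -> window=[20] (not full yet)
step 2: append 1 -> window=[20, 1] (not full yet)
step 3: append 17 -> window=[20, 1, 17] -> max=20
step 4: append 17 -> window=[1, 17, 17] -> max=17
step 5: append 15 -> window=[17, 17, 15] -> max=17
step 6: append 20 -> window=[17, 15, 20] -> max=20
step 7: append 20 -> window=[15, 20, 20] -> max=20
step 8: append 13 -> window=[20, 20, 13] -> max=20
step 9: append 12 -> window=[20, 13, 12] -> max=20
step 10: append 3 -> window=[13, 12, 3] -> max=13
Recorded maximums: 20 17 17 20 20 20 20 13
Changes between consecutive maximums: 3

Answer: 3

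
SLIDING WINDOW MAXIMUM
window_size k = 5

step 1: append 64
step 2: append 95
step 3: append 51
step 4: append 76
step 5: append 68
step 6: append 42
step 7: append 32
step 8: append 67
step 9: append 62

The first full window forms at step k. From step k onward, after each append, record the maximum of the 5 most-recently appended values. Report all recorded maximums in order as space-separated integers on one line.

step 1: append 64 -> window=[64] (not full yet)
step 2: append 95 -> window=[64, 95] (not full yet)
step 3: append 51 -> window=[64, 95, 51] (not full yet)
step 4: append 76 -> window=[64, 95, 51, 76] (not full yet)
step 5: append 68 -> window=[64, 95, 51, 76, 68] -> max=95
step 6: append 42 -> window=[95, 51, 76, 68, 42] -> max=95
step 7: append 32 -> window=[51, 76, 68, 42, 32] -> max=76
step 8: append 67 -> window=[76, 68, 42, 32, 67] -> max=76
step 9: append 62 -> window=[68, 42, 32, 67, 62] -> max=68

Answer: 95 95 76 76 68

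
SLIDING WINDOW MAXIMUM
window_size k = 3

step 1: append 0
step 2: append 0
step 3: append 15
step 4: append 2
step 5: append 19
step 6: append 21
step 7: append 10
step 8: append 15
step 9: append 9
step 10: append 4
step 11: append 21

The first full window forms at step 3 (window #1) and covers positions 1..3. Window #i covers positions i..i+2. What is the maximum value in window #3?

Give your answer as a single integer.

step 1: append 0 -> window=[0] (not full yet)
step 2: append 0 -> window=[0, 0] (not full yet)
step 3: append 15 -> window=[0, 0, 15] -> max=15
step 4: append 2 -> window=[0, 15, 2] -> max=15
step 5: append 19 -> window=[15, 2, 19] -> max=19
Window #3 max = 19

Answer: 19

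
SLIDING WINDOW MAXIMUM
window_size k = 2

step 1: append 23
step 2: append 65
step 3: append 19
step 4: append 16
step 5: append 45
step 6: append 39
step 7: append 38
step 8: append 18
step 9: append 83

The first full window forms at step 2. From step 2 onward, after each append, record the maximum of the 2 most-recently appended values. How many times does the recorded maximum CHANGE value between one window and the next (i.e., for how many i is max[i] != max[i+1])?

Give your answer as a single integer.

Answer: 5

Derivation:
step 1: append 23 -> window=[23] (not full yet)
step 2: append 65 -> window=[23, 65] -> max=65
step 3: append 19 -> window=[65, 19] -> max=65
step 4: append 16 -> window=[19, 16] -> max=19
step 5: append 45 -> window=[16, 45] -> max=45
step 6: append 39 -> window=[45, 39] -> max=45
step 7: append 38 -> window=[39, 38] -> max=39
step 8: append 18 -> window=[38, 18] -> max=38
step 9: append 83 -> window=[18, 83] -> max=83
Recorded maximums: 65 65 19 45 45 39 38 83
Changes between consecutive maximums: 5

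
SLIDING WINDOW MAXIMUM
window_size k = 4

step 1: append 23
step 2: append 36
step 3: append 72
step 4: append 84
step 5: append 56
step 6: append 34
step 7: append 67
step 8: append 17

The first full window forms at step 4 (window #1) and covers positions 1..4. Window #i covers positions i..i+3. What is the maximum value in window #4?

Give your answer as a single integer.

Answer: 84

Derivation:
step 1: append 23 -> window=[23] (not full yet)
step 2: append 36 -> window=[23, 36] (not full yet)
step 3: append 72 -> window=[23, 36, 72] (not full yet)
step 4: append 84 -> window=[23, 36, 72, 84] -> max=84
step 5: append 56 -> window=[36, 72, 84, 56] -> max=84
step 6: append 34 -> window=[72, 84, 56, 34] -> max=84
step 7: append 67 -> window=[84, 56, 34, 67] -> max=84
Window #4 max = 84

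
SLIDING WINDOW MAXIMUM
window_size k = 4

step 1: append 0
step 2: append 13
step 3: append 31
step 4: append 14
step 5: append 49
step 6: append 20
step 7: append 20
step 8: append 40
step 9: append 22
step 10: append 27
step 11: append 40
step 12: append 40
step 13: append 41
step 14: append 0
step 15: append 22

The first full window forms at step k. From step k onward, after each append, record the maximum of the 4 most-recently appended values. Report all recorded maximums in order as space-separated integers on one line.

Answer: 31 49 49 49 49 40 40 40 40 41 41 41

Derivation:
step 1: append 0 -> window=[0] (not full yet)
step 2: append 13 -> window=[0, 13] (not full yet)
step 3: append 31 -> window=[0, 13, 31] (not full yet)
step 4: append 14 -> window=[0, 13, 31, 14] -> max=31
step 5: append 49 -> window=[13, 31, 14, 49] -> max=49
step 6: append 20 -> window=[31, 14, 49, 20] -> max=49
step 7: append 20 -> window=[14, 49, 20, 20] -> max=49
step 8: append 40 -> window=[49, 20, 20, 40] -> max=49
step 9: append 22 -> window=[20, 20, 40, 22] -> max=40
step 10: append 27 -> window=[20, 40, 22, 27] -> max=40
step 11: append 40 -> window=[40, 22, 27, 40] -> max=40
step 12: append 40 -> window=[22, 27, 40, 40] -> max=40
step 13: append 41 -> window=[27, 40, 40, 41] -> max=41
step 14: append 0 -> window=[40, 40, 41, 0] -> max=41
step 15: append 22 -> window=[40, 41, 0, 22] -> max=41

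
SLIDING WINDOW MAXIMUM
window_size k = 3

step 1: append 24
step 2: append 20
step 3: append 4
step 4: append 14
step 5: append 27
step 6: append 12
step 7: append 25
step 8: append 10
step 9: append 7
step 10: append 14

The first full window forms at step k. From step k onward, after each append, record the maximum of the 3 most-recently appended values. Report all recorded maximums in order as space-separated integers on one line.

step 1: append 24 -> window=[24] (not full yet)
step 2: append 20 -> window=[24, 20] (not full yet)
step 3: append 4 -> window=[24, 20, 4] -> max=24
step 4: append 14 -> window=[20, 4, 14] -> max=20
step 5: append 27 -> window=[4, 14, 27] -> max=27
step 6: append 12 -> window=[14, 27, 12] -> max=27
step 7: append 25 -> window=[27, 12, 25] -> max=27
step 8: append 10 -> window=[12, 25, 10] -> max=25
step 9: append 7 -> window=[25, 10, 7] -> max=25
step 10: append 14 -> window=[10, 7, 14] -> max=14

Answer: 24 20 27 27 27 25 25 14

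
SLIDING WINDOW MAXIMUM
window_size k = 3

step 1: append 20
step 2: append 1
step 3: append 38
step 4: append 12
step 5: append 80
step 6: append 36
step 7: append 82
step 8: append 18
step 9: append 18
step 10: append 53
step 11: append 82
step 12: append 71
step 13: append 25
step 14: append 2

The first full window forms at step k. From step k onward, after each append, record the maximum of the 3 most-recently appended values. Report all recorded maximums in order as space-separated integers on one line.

Answer: 38 38 80 80 82 82 82 53 82 82 82 71

Derivation:
step 1: append 20 -> window=[20] (not full yet)
step 2: append 1 -> window=[20, 1] (not full yet)
step 3: append 38 -> window=[20, 1, 38] -> max=38
step 4: append 12 -> window=[1, 38, 12] -> max=38
step 5: append 80 -> window=[38, 12, 80] -> max=80
step 6: append 36 -> window=[12, 80, 36] -> max=80
step 7: append 82 -> window=[80, 36, 82] -> max=82
step 8: append 18 -> window=[36, 82, 18] -> max=82
step 9: append 18 -> window=[82, 18, 18] -> max=82
step 10: append 53 -> window=[18, 18, 53] -> max=53
step 11: append 82 -> window=[18, 53, 82] -> max=82
step 12: append 71 -> window=[53, 82, 71] -> max=82
step 13: append 25 -> window=[82, 71, 25] -> max=82
step 14: append 2 -> window=[71, 25, 2] -> max=71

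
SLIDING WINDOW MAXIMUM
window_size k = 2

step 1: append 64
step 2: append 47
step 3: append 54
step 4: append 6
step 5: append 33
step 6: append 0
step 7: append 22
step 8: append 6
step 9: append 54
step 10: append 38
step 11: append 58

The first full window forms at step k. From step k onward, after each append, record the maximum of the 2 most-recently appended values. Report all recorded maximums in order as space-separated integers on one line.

step 1: append 64 -> window=[64] (not full yet)
step 2: append 47 -> window=[64, 47] -> max=64
step 3: append 54 -> window=[47, 54] -> max=54
step 4: append 6 -> window=[54, 6] -> max=54
step 5: append 33 -> window=[6, 33] -> max=33
step 6: append 0 -> window=[33, 0] -> max=33
step 7: append 22 -> window=[0, 22] -> max=22
step 8: append 6 -> window=[22, 6] -> max=22
step 9: append 54 -> window=[6, 54] -> max=54
step 10: append 38 -> window=[54, 38] -> max=54
step 11: append 58 -> window=[38, 58] -> max=58

Answer: 64 54 54 33 33 22 22 54 54 58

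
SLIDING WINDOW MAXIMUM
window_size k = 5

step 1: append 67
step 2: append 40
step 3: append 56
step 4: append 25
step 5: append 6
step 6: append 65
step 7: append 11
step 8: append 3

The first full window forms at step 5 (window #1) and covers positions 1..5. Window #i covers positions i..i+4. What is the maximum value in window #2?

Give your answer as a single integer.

step 1: append 67 -> window=[67] (not full yet)
step 2: append 40 -> window=[67, 40] (not full yet)
step 3: append 56 -> window=[67, 40, 56] (not full yet)
step 4: append 25 -> window=[67, 40, 56, 25] (not full yet)
step 5: append 6 -> window=[67, 40, 56, 25, 6] -> max=67
step 6: append 65 -> window=[40, 56, 25, 6, 65] -> max=65
Window #2 max = 65

Answer: 65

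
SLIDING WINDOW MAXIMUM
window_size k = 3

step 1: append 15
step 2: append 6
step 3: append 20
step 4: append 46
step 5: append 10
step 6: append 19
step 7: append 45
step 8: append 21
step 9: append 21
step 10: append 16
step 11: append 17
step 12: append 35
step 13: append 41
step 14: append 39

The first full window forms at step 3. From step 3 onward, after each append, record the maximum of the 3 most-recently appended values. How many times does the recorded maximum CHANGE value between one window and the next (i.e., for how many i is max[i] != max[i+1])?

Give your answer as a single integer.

Answer: 5

Derivation:
step 1: append 15 -> window=[15] (not full yet)
step 2: append 6 -> window=[15, 6] (not full yet)
step 3: append 20 -> window=[15, 6, 20] -> max=20
step 4: append 46 -> window=[6, 20, 46] -> max=46
step 5: append 10 -> window=[20, 46, 10] -> max=46
step 6: append 19 -> window=[46, 10, 19] -> max=46
step 7: append 45 -> window=[10, 19, 45] -> max=45
step 8: append 21 -> window=[19, 45, 21] -> max=45
step 9: append 21 -> window=[45, 21, 21] -> max=45
step 10: append 16 -> window=[21, 21, 16] -> max=21
step 11: append 17 -> window=[21, 16, 17] -> max=21
step 12: append 35 -> window=[16, 17, 35] -> max=35
step 13: append 41 -> window=[17, 35, 41] -> max=41
step 14: append 39 -> window=[35, 41, 39] -> max=41
Recorded maximums: 20 46 46 46 45 45 45 21 21 35 41 41
Changes between consecutive maximums: 5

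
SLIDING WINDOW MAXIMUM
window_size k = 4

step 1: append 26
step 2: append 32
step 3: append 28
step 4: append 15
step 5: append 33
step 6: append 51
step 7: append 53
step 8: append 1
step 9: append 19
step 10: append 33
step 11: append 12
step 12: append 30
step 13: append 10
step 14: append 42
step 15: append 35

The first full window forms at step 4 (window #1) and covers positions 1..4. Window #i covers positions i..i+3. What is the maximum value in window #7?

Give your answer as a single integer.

step 1: append 26 -> window=[26] (not full yet)
step 2: append 32 -> window=[26, 32] (not full yet)
step 3: append 28 -> window=[26, 32, 28] (not full yet)
step 4: append 15 -> window=[26, 32, 28, 15] -> max=32
step 5: append 33 -> window=[32, 28, 15, 33] -> max=33
step 6: append 51 -> window=[28, 15, 33, 51] -> max=51
step 7: append 53 -> window=[15, 33, 51, 53] -> max=53
step 8: append 1 -> window=[33, 51, 53, 1] -> max=53
step 9: append 19 -> window=[51, 53, 1, 19] -> max=53
step 10: append 33 -> window=[53, 1, 19, 33] -> max=53
Window #7 max = 53

Answer: 53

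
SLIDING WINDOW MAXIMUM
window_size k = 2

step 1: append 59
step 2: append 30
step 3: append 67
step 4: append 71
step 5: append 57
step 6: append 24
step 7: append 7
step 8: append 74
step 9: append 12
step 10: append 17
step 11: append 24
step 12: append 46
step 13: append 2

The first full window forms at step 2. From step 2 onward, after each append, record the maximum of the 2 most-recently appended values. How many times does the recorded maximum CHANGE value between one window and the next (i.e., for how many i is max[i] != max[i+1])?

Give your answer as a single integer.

Answer: 8

Derivation:
step 1: append 59 -> window=[59] (not full yet)
step 2: append 30 -> window=[59, 30] -> max=59
step 3: append 67 -> window=[30, 67] -> max=67
step 4: append 71 -> window=[67, 71] -> max=71
step 5: append 57 -> window=[71, 57] -> max=71
step 6: append 24 -> window=[57, 24] -> max=57
step 7: append 7 -> window=[24, 7] -> max=24
step 8: append 74 -> window=[7, 74] -> max=74
step 9: append 12 -> window=[74, 12] -> max=74
step 10: append 17 -> window=[12, 17] -> max=17
step 11: append 24 -> window=[17, 24] -> max=24
step 12: append 46 -> window=[24, 46] -> max=46
step 13: append 2 -> window=[46, 2] -> max=46
Recorded maximums: 59 67 71 71 57 24 74 74 17 24 46 46
Changes between consecutive maximums: 8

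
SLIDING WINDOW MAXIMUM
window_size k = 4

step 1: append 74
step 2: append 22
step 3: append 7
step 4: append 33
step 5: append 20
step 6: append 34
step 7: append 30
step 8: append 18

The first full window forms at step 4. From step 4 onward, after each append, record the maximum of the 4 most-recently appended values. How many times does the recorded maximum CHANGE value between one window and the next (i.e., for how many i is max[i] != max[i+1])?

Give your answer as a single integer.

Answer: 2

Derivation:
step 1: append 74 -> window=[74] (not full yet)
step 2: append 22 -> window=[74, 22] (not full yet)
step 3: append 7 -> window=[74, 22, 7] (not full yet)
step 4: append 33 -> window=[74, 22, 7, 33] -> max=74
step 5: append 20 -> window=[22, 7, 33, 20] -> max=33
step 6: append 34 -> window=[7, 33, 20, 34] -> max=34
step 7: append 30 -> window=[33, 20, 34, 30] -> max=34
step 8: append 18 -> window=[20, 34, 30, 18] -> max=34
Recorded maximums: 74 33 34 34 34
Changes between consecutive maximums: 2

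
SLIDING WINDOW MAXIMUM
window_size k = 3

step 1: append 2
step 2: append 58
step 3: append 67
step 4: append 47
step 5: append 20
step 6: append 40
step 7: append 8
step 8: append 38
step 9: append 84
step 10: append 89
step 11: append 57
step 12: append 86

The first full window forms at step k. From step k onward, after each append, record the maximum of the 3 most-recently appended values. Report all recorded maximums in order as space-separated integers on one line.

step 1: append 2 -> window=[2] (not full yet)
step 2: append 58 -> window=[2, 58] (not full yet)
step 3: append 67 -> window=[2, 58, 67] -> max=67
step 4: append 47 -> window=[58, 67, 47] -> max=67
step 5: append 20 -> window=[67, 47, 20] -> max=67
step 6: append 40 -> window=[47, 20, 40] -> max=47
step 7: append 8 -> window=[20, 40, 8] -> max=40
step 8: append 38 -> window=[40, 8, 38] -> max=40
step 9: append 84 -> window=[8, 38, 84] -> max=84
step 10: append 89 -> window=[38, 84, 89] -> max=89
step 11: append 57 -> window=[84, 89, 57] -> max=89
step 12: append 86 -> window=[89, 57, 86] -> max=89

Answer: 67 67 67 47 40 40 84 89 89 89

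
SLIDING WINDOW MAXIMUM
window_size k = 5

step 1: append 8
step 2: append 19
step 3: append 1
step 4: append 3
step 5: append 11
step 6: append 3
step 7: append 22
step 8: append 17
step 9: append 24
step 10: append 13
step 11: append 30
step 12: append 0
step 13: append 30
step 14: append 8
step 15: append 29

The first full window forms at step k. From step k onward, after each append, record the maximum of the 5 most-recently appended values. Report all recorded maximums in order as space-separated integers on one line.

step 1: append 8 -> window=[8] (not full yet)
step 2: append 19 -> window=[8, 19] (not full yet)
step 3: append 1 -> window=[8, 19, 1] (not full yet)
step 4: append 3 -> window=[8, 19, 1, 3] (not full yet)
step 5: append 11 -> window=[8, 19, 1, 3, 11] -> max=19
step 6: append 3 -> window=[19, 1, 3, 11, 3] -> max=19
step 7: append 22 -> window=[1, 3, 11, 3, 22] -> max=22
step 8: append 17 -> window=[3, 11, 3, 22, 17] -> max=22
step 9: append 24 -> window=[11, 3, 22, 17, 24] -> max=24
step 10: append 13 -> window=[3, 22, 17, 24, 13] -> max=24
step 11: append 30 -> window=[22, 17, 24, 13, 30] -> max=30
step 12: append 0 -> window=[17, 24, 13, 30, 0] -> max=30
step 13: append 30 -> window=[24, 13, 30, 0, 30] -> max=30
step 14: append 8 -> window=[13, 30, 0, 30, 8] -> max=30
step 15: append 29 -> window=[30, 0, 30, 8, 29] -> max=30

Answer: 19 19 22 22 24 24 30 30 30 30 30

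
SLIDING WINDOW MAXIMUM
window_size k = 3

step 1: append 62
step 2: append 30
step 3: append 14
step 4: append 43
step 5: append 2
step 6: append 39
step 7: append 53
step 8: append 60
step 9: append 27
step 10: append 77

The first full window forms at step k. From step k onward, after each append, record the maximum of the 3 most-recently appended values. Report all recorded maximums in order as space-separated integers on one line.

Answer: 62 43 43 43 53 60 60 77

Derivation:
step 1: append 62 -> window=[62] (not full yet)
step 2: append 30 -> window=[62, 30] (not full yet)
step 3: append 14 -> window=[62, 30, 14] -> max=62
step 4: append 43 -> window=[30, 14, 43] -> max=43
step 5: append 2 -> window=[14, 43, 2] -> max=43
step 6: append 39 -> window=[43, 2, 39] -> max=43
step 7: append 53 -> window=[2, 39, 53] -> max=53
step 8: append 60 -> window=[39, 53, 60] -> max=60
step 9: append 27 -> window=[53, 60, 27] -> max=60
step 10: append 77 -> window=[60, 27, 77] -> max=77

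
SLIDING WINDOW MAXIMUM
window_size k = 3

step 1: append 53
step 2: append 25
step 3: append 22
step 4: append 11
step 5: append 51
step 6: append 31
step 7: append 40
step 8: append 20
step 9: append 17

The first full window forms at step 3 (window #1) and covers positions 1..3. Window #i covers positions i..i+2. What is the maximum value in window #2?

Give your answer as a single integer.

step 1: append 53 -> window=[53] (not full yet)
step 2: append 25 -> window=[53, 25] (not full yet)
step 3: append 22 -> window=[53, 25, 22] -> max=53
step 4: append 11 -> window=[25, 22, 11] -> max=25
Window #2 max = 25

Answer: 25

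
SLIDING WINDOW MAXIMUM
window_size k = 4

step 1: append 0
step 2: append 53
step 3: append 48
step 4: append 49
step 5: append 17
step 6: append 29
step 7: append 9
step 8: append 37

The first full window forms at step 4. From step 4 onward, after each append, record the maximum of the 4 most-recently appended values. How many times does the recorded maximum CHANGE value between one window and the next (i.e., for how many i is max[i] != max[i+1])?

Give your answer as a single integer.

Answer: 2

Derivation:
step 1: append 0 -> window=[0] (not full yet)
step 2: append 53 -> window=[0, 53] (not full yet)
step 3: append 48 -> window=[0, 53, 48] (not full yet)
step 4: append 49 -> window=[0, 53, 48, 49] -> max=53
step 5: append 17 -> window=[53, 48, 49, 17] -> max=53
step 6: append 29 -> window=[48, 49, 17, 29] -> max=49
step 7: append 9 -> window=[49, 17, 29, 9] -> max=49
step 8: append 37 -> window=[17, 29, 9, 37] -> max=37
Recorded maximums: 53 53 49 49 37
Changes between consecutive maximums: 2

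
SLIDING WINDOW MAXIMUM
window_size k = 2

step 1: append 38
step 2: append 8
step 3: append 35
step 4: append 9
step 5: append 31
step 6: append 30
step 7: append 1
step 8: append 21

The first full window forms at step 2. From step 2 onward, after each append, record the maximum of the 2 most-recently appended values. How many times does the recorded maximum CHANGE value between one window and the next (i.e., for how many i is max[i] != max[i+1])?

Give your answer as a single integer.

Answer: 4

Derivation:
step 1: append 38 -> window=[38] (not full yet)
step 2: append 8 -> window=[38, 8] -> max=38
step 3: append 35 -> window=[8, 35] -> max=35
step 4: append 9 -> window=[35, 9] -> max=35
step 5: append 31 -> window=[9, 31] -> max=31
step 6: append 30 -> window=[31, 30] -> max=31
step 7: append 1 -> window=[30, 1] -> max=30
step 8: append 21 -> window=[1, 21] -> max=21
Recorded maximums: 38 35 35 31 31 30 21
Changes between consecutive maximums: 4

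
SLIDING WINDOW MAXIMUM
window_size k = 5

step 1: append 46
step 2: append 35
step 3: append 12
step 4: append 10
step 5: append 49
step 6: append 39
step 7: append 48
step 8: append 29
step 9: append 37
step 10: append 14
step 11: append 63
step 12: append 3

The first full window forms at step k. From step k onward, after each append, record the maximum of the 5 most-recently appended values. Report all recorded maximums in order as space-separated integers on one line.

Answer: 49 49 49 49 49 48 63 63

Derivation:
step 1: append 46 -> window=[46] (not full yet)
step 2: append 35 -> window=[46, 35] (not full yet)
step 3: append 12 -> window=[46, 35, 12] (not full yet)
step 4: append 10 -> window=[46, 35, 12, 10] (not full yet)
step 5: append 49 -> window=[46, 35, 12, 10, 49] -> max=49
step 6: append 39 -> window=[35, 12, 10, 49, 39] -> max=49
step 7: append 48 -> window=[12, 10, 49, 39, 48] -> max=49
step 8: append 29 -> window=[10, 49, 39, 48, 29] -> max=49
step 9: append 37 -> window=[49, 39, 48, 29, 37] -> max=49
step 10: append 14 -> window=[39, 48, 29, 37, 14] -> max=48
step 11: append 63 -> window=[48, 29, 37, 14, 63] -> max=63
step 12: append 3 -> window=[29, 37, 14, 63, 3] -> max=63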